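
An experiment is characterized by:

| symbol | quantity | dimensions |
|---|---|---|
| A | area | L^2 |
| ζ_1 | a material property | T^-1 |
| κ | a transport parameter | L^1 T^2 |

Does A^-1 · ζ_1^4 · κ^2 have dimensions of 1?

Sum the exponent of each base dimension across the product:
  L: −[A]_L + 4·[ζ_1]_L + 2·[κ]_L = −(2) + 4·(0) + 2·(1) = 0
  T: −[A]_T + 4·[ζ_1]_T + 2·[κ]_T = −(0) + 4·(-1) + 2·(2) = 0
All base exponents vanish — dimensionless.

yes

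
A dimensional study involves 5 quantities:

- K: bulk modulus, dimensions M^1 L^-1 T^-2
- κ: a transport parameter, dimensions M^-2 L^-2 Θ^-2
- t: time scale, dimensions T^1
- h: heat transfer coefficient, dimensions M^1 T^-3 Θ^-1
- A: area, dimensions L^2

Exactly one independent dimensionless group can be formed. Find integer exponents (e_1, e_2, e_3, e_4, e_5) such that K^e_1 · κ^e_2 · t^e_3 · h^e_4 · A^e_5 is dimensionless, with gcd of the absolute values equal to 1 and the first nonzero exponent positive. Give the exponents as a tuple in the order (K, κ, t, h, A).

M: e_1·(1) + e_2·(-2) + e_3·(0) + e_4·(1) + e_5·(0) = 0
L: e_1·(-1) + e_2·(-2) + e_3·(0) + e_4·(0) + e_5·(2) = 0
T: e_1·(-2) + e_2·(0) + e_3·(1) + e_4·(-3) + e_5·(0) = 0
Θ: e_1·(0) + e_2·(-2) + e_3·(0) + e_4·(-1) + e_5·(0) = 0
Solving this homogeneous linear system for the smallest-integer solution (first nonzero entry positive) gives (4, 1, 2, -2, 3).

(4, 1, 2, -2, 3)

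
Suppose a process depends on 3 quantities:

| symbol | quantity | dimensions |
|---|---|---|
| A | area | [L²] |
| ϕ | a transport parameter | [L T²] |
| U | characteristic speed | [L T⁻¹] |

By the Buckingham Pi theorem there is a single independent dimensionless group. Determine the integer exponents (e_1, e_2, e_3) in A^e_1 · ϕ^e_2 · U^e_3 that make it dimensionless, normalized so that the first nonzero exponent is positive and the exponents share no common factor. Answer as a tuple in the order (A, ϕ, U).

(3, -2, -4)

L: e_1·(2) + e_2·(1) + e_3·(1) = 0
T: e_1·(0) + e_2·(2) + e_3·(-1) = 0
Solving this homogeneous linear system for the smallest-integer solution (first nonzero entry positive) gives (3, -2, -4).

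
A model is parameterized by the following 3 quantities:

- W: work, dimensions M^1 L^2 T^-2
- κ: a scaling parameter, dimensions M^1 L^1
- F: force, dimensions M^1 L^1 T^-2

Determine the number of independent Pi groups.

0

There are 3 variables and 3 base dimensions (M, L, T).
The dimension matrix has rank 3.
Independent dimensionless groups: 3 − 3 = 0.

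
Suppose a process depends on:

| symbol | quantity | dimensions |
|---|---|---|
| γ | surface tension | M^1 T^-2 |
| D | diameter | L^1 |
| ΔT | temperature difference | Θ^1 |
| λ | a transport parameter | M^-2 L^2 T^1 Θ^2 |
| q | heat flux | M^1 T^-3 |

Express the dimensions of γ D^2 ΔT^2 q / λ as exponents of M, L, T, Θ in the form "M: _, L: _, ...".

Collect each base-dimension exponent across the product:
  M: (1) + 2·(0) + 2·(0) − (-2) + (1) = 4
  L: (0) + 2·(1) + 2·(0) − (2) + (0) = 0
  T: (-2) + 2·(0) + 2·(0) − (1) + (-3) = -6
  Θ: (0) + 2·(0) + 2·(1) − (2) + (0) = 0
So the dimensions are [M⁴ T⁻⁶].

M: 4, L: 0, T: -6, Θ: 0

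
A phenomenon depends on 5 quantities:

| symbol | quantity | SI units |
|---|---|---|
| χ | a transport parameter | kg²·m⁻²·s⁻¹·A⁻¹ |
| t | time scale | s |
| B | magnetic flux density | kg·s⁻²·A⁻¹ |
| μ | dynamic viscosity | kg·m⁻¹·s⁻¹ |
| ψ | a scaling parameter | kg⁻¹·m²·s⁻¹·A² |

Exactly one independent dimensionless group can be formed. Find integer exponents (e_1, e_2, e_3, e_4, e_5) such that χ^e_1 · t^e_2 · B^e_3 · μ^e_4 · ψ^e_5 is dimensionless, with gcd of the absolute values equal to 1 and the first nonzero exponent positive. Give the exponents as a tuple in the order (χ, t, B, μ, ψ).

(3, -2, -1, -4, 1)

M: e_1·(2) + e_2·(0) + e_3·(1) + e_4·(1) + e_5·(-1) = 0
L: e_1·(-2) + e_2·(0) + e_3·(0) + e_4·(-1) + e_5·(2) = 0
T: e_1·(-1) + e_2·(1) + e_3·(-2) + e_4·(-1) + e_5·(-1) = 0
I: e_1·(-1) + e_2·(0) + e_3·(-1) + e_4·(0) + e_5·(2) = 0
Solving this homogeneous linear system for the smallest-integer solution (first nonzero entry positive) gives (3, -2, -1, -4, 1).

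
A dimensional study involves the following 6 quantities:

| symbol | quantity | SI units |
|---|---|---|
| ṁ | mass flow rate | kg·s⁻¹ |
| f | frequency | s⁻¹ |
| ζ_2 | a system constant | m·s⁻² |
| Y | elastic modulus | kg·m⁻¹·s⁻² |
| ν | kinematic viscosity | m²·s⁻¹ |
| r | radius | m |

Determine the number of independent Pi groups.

3

There are 6 variables and 3 base dimensions (M, L, T).
The dimension matrix has rank 3.
Independent dimensionless groups: 6 − 3 = 3.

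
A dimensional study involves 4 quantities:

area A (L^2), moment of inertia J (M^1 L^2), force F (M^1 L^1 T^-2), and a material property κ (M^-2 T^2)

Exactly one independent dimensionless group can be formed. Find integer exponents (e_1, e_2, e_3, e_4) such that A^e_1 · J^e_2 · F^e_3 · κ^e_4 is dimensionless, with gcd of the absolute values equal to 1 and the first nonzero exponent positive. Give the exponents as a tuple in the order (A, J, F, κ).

(3, -2, -2, -2)

M: e_1·(0) + e_2·(1) + e_3·(1) + e_4·(-2) = 0
L: e_1·(2) + e_2·(2) + e_3·(1) + e_4·(0) = 0
T: e_1·(0) + e_2·(0) + e_3·(-2) + e_4·(2) = 0
Solving this homogeneous linear system for the smallest-integer solution (first nonzero entry positive) gives (3, -2, -2, -2).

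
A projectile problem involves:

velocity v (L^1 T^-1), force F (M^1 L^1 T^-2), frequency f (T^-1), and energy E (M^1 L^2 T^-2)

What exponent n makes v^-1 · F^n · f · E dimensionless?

-1

Balance the M exponent: (1)·n from F, plus −(0) + (0) + (1) = 1 from the rest, must sum to zero.
n + 1 = 0, so n = -1.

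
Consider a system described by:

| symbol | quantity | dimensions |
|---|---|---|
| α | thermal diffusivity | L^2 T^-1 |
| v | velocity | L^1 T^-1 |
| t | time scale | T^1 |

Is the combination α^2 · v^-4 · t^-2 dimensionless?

Sum the exponent of each base dimension across the product:
  L: 2·[α]_L − 4·[v]_L − 2·[t]_L = 2·(2) − 4·(1) − 2·(0) = 0
  T: 2·[α]_T − 4·[v]_T − 2·[t]_T = 2·(-1) − 4·(-1) − 2·(1) = 0
All base exponents vanish — dimensionless.

yes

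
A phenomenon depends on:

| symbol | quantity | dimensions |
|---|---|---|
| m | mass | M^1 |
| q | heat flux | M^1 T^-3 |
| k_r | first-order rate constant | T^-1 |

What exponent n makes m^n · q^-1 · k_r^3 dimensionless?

1

Balance the M exponent: (1)·n from m, plus −(1) + 3·(0) = -1 from the rest, must sum to zero.
n − 1 = 0, so n = 1.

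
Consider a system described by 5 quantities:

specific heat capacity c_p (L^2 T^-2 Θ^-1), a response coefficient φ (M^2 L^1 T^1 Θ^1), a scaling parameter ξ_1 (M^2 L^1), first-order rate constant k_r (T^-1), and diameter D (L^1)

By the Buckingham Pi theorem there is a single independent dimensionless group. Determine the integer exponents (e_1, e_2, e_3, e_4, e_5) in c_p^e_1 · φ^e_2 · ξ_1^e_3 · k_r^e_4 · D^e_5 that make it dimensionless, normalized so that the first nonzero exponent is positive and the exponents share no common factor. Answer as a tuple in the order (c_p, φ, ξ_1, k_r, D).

M: e_1·(0) + e_2·(2) + e_3·(2) + e_4·(0) + e_5·(0) = 0
L: e_1·(2) + e_2·(1) + e_3·(1) + e_4·(0) + e_5·(1) = 0
T: e_1·(-2) + e_2·(1) + e_3·(0) + e_4·(-1) + e_5·(0) = 0
Θ: e_1·(-1) + e_2·(1) + e_3·(0) + e_4·(0) + e_5·(0) = 0
Solving this homogeneous linear system for the smallest-integer solution (first nonzero entry positive) gives (1, 1, -1, -1, -2).

(1, 1, -1, -1, -2)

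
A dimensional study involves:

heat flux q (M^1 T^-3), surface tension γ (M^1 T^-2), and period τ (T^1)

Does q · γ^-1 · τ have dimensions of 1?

yes

Sum the exponent of each base dimension across the product:
  M: [q]_M − [γ]_M + [τ]_M = (1) − (1) + (0) = 0
  L: [q]_L − [γ]_L + [τ]_L = (0) − (0) + (0) = 0
  T: [q]_T − [γ]_T + [τ]_T = (-3) − (-2) + (1) = 0
All base exponents vanish — dimensionless.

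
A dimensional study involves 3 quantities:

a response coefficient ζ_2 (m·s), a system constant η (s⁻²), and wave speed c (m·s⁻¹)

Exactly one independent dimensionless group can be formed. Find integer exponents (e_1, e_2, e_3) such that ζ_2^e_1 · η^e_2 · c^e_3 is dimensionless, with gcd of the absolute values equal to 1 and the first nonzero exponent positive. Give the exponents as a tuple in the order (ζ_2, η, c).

L: e_1·(1) + e_2·(0) + e_3·(1) = 0
T: e_1·(1) + e_2·(-2) + e_3·(-1) = 0
Solving this homogeneous linear system for the smallest-integer solution (first nonzero entry positive) gives (1, 1, -1).

(1, 1, -1)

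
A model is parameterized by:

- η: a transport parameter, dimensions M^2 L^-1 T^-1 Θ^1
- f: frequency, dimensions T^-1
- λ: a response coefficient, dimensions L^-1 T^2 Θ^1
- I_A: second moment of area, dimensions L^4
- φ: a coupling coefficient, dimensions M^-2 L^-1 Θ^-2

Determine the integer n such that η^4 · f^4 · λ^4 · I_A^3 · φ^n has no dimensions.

4

Balance the M exponent: (-2)·n from φ, plus 4·(2) + 4·(0) + 4·(0) + 3·(0) = 8 from the rest, must sum to zero.
-2n + 8 = 0, so n = 4.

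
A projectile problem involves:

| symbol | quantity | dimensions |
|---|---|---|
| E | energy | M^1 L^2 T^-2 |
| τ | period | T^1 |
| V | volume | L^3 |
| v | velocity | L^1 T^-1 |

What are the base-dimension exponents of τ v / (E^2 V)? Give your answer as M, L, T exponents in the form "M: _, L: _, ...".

Collect each base-dimension exponent across the product:
  M: −2·(1) + (0) − (0) + (0) = -2
  L: −2·(2) + (0) − (3) + (1) = -6
  T: −2·(-2) + (1) − (0) + (-1) = 4
So the dimensions are [M⁻² L⁻⁶ T⁴].

M: -2, L: -6, T: 4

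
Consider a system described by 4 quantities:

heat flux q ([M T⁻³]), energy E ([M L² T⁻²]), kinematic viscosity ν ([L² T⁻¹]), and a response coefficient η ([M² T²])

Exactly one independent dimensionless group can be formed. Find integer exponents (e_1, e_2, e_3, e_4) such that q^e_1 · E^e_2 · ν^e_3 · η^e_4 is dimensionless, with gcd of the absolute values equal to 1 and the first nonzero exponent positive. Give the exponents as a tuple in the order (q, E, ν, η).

(2, -4, 4, 1)

M: e_1·(1) + e_2·(1) + e_3·(0) + e_4·(2) = 0
L: e_1·(0) + e_2·(2) + e_3·(2) + e_4·(0) = 0
T: e_1·(-3) + e_2·(-2) + e_3·(-1) + e_4·(2) = 0
Solving this homogeneous linear system for the smallest-integer solution (first nonzero entry positive) gives (2, -4, 4, 1).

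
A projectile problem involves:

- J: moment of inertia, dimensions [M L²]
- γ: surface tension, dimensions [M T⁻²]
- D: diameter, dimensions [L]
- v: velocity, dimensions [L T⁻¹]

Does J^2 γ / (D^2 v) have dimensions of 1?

Sum the exponent of each base dimension across the product:
  M: 2·[J]_M + [γ]_M − 2·[D]_M − [v]_M = 2·(1) + (1) − 2·(0) − (0) = 3
  L: 2·[J]_L + [γ]_L − 2·[D]_L − [v]_L = 2·(2) + (0) − 2·(1) − (1) = 1
  T: 2·[J]_T + [γ]_T − 2·[D]_T − [v]_T = 2·(0) + (-2) − 2·(0) − (-1) = -1
Net dimensions [M³ L T⁻¹] ≠ [1] — not dimensionless.

no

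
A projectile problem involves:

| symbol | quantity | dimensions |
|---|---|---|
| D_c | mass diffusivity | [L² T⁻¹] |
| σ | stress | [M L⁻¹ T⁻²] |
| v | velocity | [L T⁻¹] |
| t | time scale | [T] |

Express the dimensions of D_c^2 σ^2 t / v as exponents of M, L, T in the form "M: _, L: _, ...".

M: 2, L: 1, T: -4

Collect each base-dimension exponent across the product:
  M: 2·(0) + 2·(1) − (0) + (0) = 2
  L: 2·(2) + 2·(-1) − (1) + (0) = 1
  T: 2·(-1) + 2·(-2) − (-1) + (1) = -4
So the dimensions are [M² L T⁻⁴].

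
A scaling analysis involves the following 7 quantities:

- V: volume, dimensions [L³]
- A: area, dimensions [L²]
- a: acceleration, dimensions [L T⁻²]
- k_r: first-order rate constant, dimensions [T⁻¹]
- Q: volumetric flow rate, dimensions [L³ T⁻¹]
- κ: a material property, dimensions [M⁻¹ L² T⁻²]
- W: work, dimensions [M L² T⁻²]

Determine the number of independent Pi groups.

4

There are 7 variables and 3 base dimensions (M, L, T).
The dimension matrix has rank 3.
Independent dimensionless groups: 7 − 3 = 4.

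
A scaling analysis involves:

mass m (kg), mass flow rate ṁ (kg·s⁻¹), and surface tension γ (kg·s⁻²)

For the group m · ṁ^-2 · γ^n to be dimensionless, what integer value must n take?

Balance the M exponent: (1)·n from γ, plus (1) − 2·(1) = -1 from the rest, must sum to zero.
n − 1 = 0, so n = 1.

1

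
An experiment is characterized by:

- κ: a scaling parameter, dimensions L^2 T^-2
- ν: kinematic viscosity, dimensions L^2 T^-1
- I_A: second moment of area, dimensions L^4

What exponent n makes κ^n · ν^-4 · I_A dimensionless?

2

Balance the L exponent: (2)·n from κ, plus −4·(2) + (4) = -4 from the rest, must sum to zero.
2n − 4 = 0, so n = 2.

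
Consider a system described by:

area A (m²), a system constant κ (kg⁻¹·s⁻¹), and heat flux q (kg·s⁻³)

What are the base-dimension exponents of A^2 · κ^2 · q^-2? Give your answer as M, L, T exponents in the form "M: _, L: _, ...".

Collect each base-dimension exponent across the product:
  M: 2·(0) + 2·(-1) − 2·(1) = -4
  L: 2·(2) + 2·(0) − 2·(0) = 4
  T: 2·(0) + 2·(-1) − 2·(-3) = 4
So the dimensions are [M⁻⁴ L⁴ T⁴].

M: -4, L: 4, T: 4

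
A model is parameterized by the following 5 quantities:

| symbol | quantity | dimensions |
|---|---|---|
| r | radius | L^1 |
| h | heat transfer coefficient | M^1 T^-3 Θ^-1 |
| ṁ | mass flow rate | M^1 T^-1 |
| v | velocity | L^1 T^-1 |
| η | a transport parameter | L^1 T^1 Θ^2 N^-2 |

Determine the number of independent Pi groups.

There are 5 variables and 5 base dimensions (M, L, T, Θ, N).
The dimension matrix has rank 5.
Independent dimensionless groups: 5 − 5 = 0.

0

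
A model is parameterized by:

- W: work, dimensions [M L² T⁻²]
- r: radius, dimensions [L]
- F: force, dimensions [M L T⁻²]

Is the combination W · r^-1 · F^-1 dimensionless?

yes

Sum the exponent of each base dimension across the product:
  M: [W]_M − [r]_M − [F]_M = (1) − (0) − (1) = 0
  L: [W]_L − [r]_L − [F]_L = (2) − (1) − (1) = 0
  T: [W]_T − [r]_T − [F]_T = (-2) − (0) − (-2) = 0
  I: [W]_I − [r]_I − [F]_I = (0) − (0) − (0) = 0
All base exponents vanish — dimensionless.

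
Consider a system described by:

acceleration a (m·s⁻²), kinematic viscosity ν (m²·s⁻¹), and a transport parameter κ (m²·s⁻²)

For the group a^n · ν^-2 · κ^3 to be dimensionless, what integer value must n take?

Balance the L exponent: (1)·n from a, plus −2·(2) + 3·(2) = 2 from the rest, must sum to zero.
n + 2 = 0, so n = -2.

-2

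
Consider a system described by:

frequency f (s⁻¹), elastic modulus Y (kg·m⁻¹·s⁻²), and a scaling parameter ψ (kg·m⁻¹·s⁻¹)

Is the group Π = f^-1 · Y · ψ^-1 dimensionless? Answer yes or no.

yes

Sum the exponent of each base dimension across the product:
  M: −[f]_M + [Y]_M − [ψ]_M = −(0) + (1) − (1) = 0
  L: −[f]_L + [Y]_L − [ψ]_L = −(0) + (-1) − (-1) = 0
  T: −[f]_T + [Y]_T − [ψ]_T = −(-1) + (-2) − (-1) = 0
  N: −[f]_N + [Y]_N − [ψ]_N = −(0) + (0) − (0) = 0
All base exponents vanish — dimensionless.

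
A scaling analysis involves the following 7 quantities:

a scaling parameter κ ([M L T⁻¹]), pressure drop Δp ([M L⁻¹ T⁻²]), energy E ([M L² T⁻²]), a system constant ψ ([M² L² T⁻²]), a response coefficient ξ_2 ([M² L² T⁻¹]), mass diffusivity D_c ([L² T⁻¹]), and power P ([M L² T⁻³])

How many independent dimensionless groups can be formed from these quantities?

4

There are 7 variables and 3 base dimensions (M, L, T).
The dimension matrix has rank 3.
Independent dimensionless groups: 7 − 3 = 4.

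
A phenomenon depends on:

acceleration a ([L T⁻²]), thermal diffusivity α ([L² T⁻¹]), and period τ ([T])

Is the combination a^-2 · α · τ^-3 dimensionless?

Sum the exponent of each base dimension across the product:
  L: −2·[a]_L + [α]_L − 3·[τ]_L = −2·(1) + (2) − 3·(0) = 0
  T: −2·[a]_T + [α]_T − 3·[τ]_T = −2·(-2) + (-1) − 3·(1) = 0
All base exponents vanish — dimensionless.

yes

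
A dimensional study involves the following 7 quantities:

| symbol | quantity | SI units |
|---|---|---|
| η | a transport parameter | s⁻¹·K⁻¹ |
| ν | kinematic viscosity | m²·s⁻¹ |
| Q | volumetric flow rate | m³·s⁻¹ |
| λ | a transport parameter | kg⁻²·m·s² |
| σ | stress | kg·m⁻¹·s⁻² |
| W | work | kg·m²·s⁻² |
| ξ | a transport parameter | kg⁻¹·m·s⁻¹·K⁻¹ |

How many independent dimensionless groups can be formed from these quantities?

3

There are 7 variables and 4 base dimensions (M, L, T, Θ).
The dimension matrix has rank 4.
Independent dimensionless groups: 7 − 4 = 3.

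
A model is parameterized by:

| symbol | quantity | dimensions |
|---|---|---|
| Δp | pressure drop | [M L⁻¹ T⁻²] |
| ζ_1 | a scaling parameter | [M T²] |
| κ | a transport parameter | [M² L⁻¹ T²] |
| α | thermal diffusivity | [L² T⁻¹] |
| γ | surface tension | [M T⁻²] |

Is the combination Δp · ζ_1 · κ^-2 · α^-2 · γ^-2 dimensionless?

no

Sum the exponent of each base dimension across the product:
  M: [Δp]_M + [ζ_1]_M − 2·[κ]_M − 2·[α]_M − 2·[γ]_M = (1) + (1) − 2·(2) − 2·(0) − 2·(1) = -4
  L: [Δp]_L + [ζ_1]_L − 2·[κ]_L − 2·[α]_L − 2·[γ]_L = (-1) + (0) − 2·(-1) − 2·(2) − 2·(0) = -3
  T: [Δp]_T + [ζ_1]_T − 2·[κ]_T − 2·[α]_T − 2·[γ]_T = (-2) + (2) − 2·(2) − 2·(-1) − 2·(-2) = 2
Net dimensions [M⁻⁴ L⁻³ T²] ≠ [1] — not dimensionless.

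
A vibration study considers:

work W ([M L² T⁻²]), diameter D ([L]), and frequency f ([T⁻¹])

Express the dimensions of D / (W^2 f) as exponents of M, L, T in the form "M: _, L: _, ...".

Collect each base-dimension exponent across the product:
  M: −2·(1) + (0) − (0) = -2
  L: −2·(2) + (1) − (0) = -3
  T: −2·(-2) + (0) − (-1) = 5
So the dimensions are [M⁻² L⁻³ T⁵].

M: -2, L: -3, T: 5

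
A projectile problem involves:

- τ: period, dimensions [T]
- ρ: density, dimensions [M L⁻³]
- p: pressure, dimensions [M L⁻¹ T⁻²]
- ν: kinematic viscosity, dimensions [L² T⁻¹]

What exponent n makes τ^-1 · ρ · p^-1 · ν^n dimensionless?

Balance the L exponent: (2)·n from ν, plus −(0) + (-3) − (-1) = -2 from the rest, must sum to zero.
2n − 2 = 0, so n = 1.

1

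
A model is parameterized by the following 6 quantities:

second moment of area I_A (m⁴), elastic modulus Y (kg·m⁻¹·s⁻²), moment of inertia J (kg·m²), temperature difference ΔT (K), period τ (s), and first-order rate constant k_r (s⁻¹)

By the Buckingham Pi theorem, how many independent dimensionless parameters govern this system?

2

There are 6 variables and 4 base dimensions (M, L, T, Θ).
The dimension matrix has rank 4.
Independent dimensionless groups: 6 − 4 = 2.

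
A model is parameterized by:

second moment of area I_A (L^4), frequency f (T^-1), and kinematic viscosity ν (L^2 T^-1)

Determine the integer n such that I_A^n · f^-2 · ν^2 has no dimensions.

Balance the L exponent: (4)·n from I_A, plus −2·(0) + 2·(2) = 4 from the rest, must sum to zero.
4n + 4 = 0, so n = -1.

-1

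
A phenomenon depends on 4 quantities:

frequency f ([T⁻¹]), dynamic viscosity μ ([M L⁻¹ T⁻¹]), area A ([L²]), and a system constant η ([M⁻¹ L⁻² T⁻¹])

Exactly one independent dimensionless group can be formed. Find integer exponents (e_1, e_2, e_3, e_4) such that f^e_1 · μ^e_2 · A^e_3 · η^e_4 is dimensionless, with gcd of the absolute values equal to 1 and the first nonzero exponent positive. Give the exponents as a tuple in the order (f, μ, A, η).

M: e_1·(0) + e_2·(1) + e_3·(0) + e_4·(-1) = 0
L: e_1·(0) + e_2·(-1) + e_3·(2) + e_4·(-2) = 0
T: e_1·(-1) + e_2·(-1) + e_3·(0) + e_4·(-1) = 0
Solving this homogeneous linear system for the smallest-integer solution (first nonzero entry positive) gives (4, -2, -3, -2).

(4, -2, -3, -2)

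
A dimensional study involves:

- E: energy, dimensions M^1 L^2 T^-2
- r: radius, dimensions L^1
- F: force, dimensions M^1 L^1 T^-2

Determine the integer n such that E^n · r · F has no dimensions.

-1

Balance the M exponent: (1)·n from E, plus (0) + (1) = 1 from the rest, must sum to zero.
n + 1 = 0, so n = -1.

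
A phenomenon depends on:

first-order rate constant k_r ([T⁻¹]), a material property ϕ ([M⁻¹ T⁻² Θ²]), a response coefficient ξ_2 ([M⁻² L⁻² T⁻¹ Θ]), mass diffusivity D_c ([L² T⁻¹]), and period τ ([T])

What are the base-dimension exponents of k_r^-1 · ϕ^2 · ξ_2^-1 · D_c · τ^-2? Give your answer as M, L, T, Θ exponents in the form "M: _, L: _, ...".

Collect each base-dimension exponent across the product:
  M: −(0) + 2·(-1) − (-2) + (0) − 2·(0) = 0
  L: −(0) + 2·(0) − (-2) + (2) − 2·(0) = 4
  T: −(-1) + 2·(-2) − (-1) + (-1) − 2·(1) = -5
  Θ: −(0) + 2·(2) − (1) + (0) − 2·(0) = 3
So the dimensions are [L⁴ T⁻⁵ Θ³].

M: 0, L: 4, T: -5, Θ: 3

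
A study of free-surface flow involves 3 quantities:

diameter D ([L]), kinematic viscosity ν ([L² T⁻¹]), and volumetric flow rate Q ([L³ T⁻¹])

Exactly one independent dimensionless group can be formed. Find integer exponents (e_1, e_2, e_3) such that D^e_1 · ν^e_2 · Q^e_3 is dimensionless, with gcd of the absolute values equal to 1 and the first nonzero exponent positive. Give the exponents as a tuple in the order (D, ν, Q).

L: e_1·(1) + e_2·(2) + e_3·(3) = 0
T: e_1·(0) + e_2·(-1) + e_3·(-1) = 0
Solving this homogeneous linear system for the smallest-integer solution (first nonzero entry positive) gives (1, 1, -1).

(1, 1, -1)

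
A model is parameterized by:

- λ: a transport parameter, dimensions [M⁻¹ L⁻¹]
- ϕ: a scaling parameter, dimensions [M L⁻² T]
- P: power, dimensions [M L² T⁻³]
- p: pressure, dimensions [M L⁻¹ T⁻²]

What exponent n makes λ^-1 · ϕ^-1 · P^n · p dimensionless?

-1

Balance the M exponent: (1)·n from P, plus −(-1) − (1) + (1) = 1 from the rest, must sum to zero.
n + 1 = 0, so n = -1.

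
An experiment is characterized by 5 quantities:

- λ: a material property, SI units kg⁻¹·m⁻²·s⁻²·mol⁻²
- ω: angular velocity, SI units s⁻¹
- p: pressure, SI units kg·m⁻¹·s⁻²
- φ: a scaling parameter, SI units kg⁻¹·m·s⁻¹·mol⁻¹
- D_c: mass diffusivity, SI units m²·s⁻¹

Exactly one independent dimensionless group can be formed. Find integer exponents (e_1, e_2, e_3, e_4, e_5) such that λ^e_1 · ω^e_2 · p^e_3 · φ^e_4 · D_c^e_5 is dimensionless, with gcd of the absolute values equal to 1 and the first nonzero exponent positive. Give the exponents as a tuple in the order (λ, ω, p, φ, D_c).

M: e_1·(-1) + e_2·(0) + e_3·(1) + e_4·(-1) + e_5·(0) = 0
L: e_1·(-2) + e_2·(0) + e_3·(-1) + e_4·(1) + e_5·(2) = 0
T: e_1·(-2) + e_2·(-1) + e_3·(-2) + e_4·(-1) + e_5·(-1) = 0
N: e_1·(-2) + e_2·(0) + e_3·(0) + e_4·(-1) + e_5·(0) = 0
Solving this homogeneous linear system for the smallest-integer solution (first nonzero entry positive) gives (2, 1, -2, -4, 3).

(2, 1, -2, -4, 3)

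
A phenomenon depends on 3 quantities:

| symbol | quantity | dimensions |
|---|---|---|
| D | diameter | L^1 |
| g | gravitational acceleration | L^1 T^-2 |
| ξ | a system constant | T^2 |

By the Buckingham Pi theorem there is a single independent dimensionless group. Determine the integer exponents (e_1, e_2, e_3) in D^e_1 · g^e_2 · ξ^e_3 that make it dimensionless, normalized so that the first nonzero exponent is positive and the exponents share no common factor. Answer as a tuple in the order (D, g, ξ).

L: e_1·(1) + e_2·(1) + e_3·(0) = 0
T: e_1·(0) + e_2·(-2) + e_3·(2) = 0
Solving this homogeneous linear system for the smallest-integer solution (first nonzero entry positive) gives (1, -1, -1).

(1, -1, -1)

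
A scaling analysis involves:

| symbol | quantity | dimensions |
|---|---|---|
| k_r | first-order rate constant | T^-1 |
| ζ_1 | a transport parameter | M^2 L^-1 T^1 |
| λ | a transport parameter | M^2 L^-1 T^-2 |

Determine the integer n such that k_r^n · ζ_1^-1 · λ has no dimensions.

Balance the T exponent: (-1)·n from k_r, plus −(1) + (-2) = -3 from the rest, must sum to zero.
−n − 3 = 0, so n = -3.

-3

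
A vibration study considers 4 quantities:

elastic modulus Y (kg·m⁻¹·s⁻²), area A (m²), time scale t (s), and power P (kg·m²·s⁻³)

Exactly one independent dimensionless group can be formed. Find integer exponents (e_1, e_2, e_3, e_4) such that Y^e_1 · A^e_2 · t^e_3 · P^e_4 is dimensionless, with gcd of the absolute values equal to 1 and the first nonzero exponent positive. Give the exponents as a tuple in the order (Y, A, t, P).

(2, 3, -2, -2)

M: e_1·(1) + e_2·(0) + e_3·(0) + e_4·(1) = 0
L: e_1·(-1) + e_2·(2) + e_3·(0) + e_4·(2) = 0
T: e_1·(-2) + e_2·(0) + e_3·(1) + e_4·(-3) = 0
Solving this homogeneous linear system for the smallest-integer solution (first nonzero entry positive) gives (2, 3, -2, -2).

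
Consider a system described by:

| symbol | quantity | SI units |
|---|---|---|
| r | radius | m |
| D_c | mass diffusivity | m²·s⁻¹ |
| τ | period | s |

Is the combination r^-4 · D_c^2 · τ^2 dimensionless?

yes

Sum the exponent of each base dimension across the product:
  L: −4·[r]_L + 2·[D_c]_L + 2·[τ]_L = −4·(1) + 2·(2) + 2·(0) = 0
  T: −4·[r]_T + 2·[D_c]_T + 2·[τ]_T = −4·(0) + 2·(-1) + 2·(1) = 0
All base exponents vanish — dimensionless.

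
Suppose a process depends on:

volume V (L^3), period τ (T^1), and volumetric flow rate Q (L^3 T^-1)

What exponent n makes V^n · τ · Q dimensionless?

Balance the L exponent: (3)·n from V, plus (0) + (3) = 3 from the rest, must sum to zero.
3n + 3 = 0, so n = -1.

-1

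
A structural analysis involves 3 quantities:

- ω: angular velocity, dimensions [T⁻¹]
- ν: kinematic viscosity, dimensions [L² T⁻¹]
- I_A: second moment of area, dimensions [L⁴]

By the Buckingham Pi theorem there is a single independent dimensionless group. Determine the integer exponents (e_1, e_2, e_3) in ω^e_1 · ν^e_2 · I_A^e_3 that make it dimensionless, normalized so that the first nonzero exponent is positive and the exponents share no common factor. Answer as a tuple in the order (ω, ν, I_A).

L: e_1·(0) + e_2·(2) + e_3·(4) = 0
T: e_1·(-1) + e_2·(-1) + e_3·(0) = 0
Solving this homogeneous linear system for the smallest-integer solution (first nonzero entry positive) gives (2, -2, 1).

(2, -2, 1)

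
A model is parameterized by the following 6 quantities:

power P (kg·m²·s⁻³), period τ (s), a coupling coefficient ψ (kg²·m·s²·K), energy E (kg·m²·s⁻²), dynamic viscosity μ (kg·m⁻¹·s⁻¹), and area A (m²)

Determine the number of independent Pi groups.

There are 6 variables and 4 base dimensions (M, L, T, Θ).
The dimension matrix has rank 4.
Independent dimensionless groups: 6 − 4 = 2.

2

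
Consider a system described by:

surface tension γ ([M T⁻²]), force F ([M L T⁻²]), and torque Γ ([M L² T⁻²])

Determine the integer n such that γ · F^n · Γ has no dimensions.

Balance the M exponent: (1)·n from F, plus (1) + (1) = 2 from the rest, must sum to zero.
n + 2 = 0, so n = -2.

-2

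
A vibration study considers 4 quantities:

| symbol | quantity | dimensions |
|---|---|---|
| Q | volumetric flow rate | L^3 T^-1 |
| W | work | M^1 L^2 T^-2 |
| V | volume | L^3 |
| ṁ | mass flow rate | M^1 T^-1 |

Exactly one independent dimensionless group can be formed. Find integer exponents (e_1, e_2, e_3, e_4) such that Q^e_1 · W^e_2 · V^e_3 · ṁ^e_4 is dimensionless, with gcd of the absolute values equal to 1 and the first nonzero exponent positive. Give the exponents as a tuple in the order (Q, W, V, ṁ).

M: e_1·(0) + e_2·(1) + e_3·(0) + e_4·(1) = 0
L: e_1·(3) + e_2·(2) + e_3·(3) + e_4·(0) = 0
T: e_1·(-1) + e_2·(-2) + e_3·(0) + e_4·(-1) = 0
Solving this homogeneous linear system for the smallest-integer solution (first nonzero entry positive) gives (3, -3, -1, 3).

(3, -3, -1, 3)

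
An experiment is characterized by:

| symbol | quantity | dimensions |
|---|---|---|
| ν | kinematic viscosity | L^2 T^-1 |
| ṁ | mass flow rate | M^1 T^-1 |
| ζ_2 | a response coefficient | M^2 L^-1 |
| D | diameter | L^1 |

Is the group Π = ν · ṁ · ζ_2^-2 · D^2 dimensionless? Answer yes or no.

Sum the exponent of each base dimension across the product:
  M: [ν]_M + [ṁ]_M − 2·[ζ_2]_M + 2·[D]_M = (0) + (1) − 2·(2) + 2·(0) = -3
  L: [ν]_L + [ṁ]_L − 2·[ζ_2]_L + 2·[D]_L = (2) + (0) − 2·(-1) + 2·(1) = 6
  T: [ν]_T + [ṁ]_T − 2·[ζ_2]_T + 2·[D]_T = (-1) + (-1) − 2·(0) + 2·(0) = -2
Net dimensions [M⁻³ L⁶ T⁻²] ≠ [1] — not dimensionless.

no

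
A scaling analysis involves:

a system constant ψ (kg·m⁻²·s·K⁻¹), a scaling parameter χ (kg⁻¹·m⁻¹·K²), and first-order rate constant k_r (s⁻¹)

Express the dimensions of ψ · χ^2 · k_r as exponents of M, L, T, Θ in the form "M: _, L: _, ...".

M: -1, L: -4, T: 0, Θ: 3

Collect each base-dimension exponent across the product:
  M: (1) + 2·(-1) + (0) = -1
  L: (-2) + 2·(-1) + (0) = -4
  T: (1) + 2·(0) + (-1) = 0
  Θ: (-1) + 2·(2) + (0) = 3
So the dimensions are [M⁻¹ L⁻⁴ Θ³].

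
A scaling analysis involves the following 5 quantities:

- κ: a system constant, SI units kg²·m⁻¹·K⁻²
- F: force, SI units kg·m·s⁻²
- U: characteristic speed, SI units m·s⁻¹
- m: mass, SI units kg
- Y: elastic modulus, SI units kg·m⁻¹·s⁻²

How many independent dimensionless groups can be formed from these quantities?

1

There are 5 variables and 4 base dimensions (M, L, T, Θ).
The dimension matrix has rank 4.
Independent dimensionless groups: 5 − 4 = 1.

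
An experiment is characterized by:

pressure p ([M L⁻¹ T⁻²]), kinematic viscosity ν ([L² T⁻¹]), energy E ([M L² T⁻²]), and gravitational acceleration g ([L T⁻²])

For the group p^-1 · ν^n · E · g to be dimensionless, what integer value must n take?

Balance the L exponent: (2)·n from ν, plus −(-1) + (2) + (1) = 4 from the rest, must sum to zero.
2n + 4 = 0, so n = -2.

-2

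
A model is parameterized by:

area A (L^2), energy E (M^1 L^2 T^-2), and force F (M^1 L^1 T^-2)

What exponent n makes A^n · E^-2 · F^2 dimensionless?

1

Balance the L exponent: (2)·n from A, plus −2·(2) + 2·(1) = -2 from the rest, must sum to zero.
2n − 2 = 0, so n = 1.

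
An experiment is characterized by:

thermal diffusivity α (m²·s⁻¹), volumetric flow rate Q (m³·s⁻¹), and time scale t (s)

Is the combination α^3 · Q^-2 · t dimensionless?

Sum the exponent of each base dimension across the product:
  M: 3·[α]_M − 2·[Q]_M + [t]_M = 3·(0) − 2·(0) + (0) = 0
  L: 3·[α]_L − 2·[Q]_L + [t]_L = 3·(2) − 2·(3) + (0) = 0
  T: 3·[α]_T − 2·[Q]_T + [t]_T = 3·(-1) − 2·(-1) + (1) = 0
All base exponents vanish — dimensionless.

yes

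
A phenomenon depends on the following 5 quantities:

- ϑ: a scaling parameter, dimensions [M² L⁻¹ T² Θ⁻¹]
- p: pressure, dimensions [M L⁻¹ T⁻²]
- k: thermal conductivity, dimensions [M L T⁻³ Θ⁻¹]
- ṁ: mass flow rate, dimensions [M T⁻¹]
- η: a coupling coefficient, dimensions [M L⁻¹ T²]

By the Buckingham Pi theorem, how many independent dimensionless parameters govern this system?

1

There are 5 variables and 4 base dimensions (M, L, T, Θ).
The dimension matrix has rank 4.
Independent dimensionless groups: 5 − 4 = 1.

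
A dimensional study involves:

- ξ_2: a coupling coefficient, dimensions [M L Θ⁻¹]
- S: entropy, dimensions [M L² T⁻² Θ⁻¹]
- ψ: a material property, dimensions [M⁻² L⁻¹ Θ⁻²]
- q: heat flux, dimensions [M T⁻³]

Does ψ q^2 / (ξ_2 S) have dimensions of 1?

no

Sum the exponent of each base dimension across the product:
  M: −[ξ_2]_M − [S]_M + [ψ]_M + 2·[q]_M = −(1) − (1) + (-2) + 2·(1) = -2
  L: −[ξ_2]_L − [S]_L + [ψ]_L + 2·[q]_L = −(1) − (2) + (-1) + 2·(0) = -4
  T: −[ξ_2]_T − [S]_T + [ψ]_T + 2·[q]_T = −(0) − (-2) + (0) + 2·(-3) = -4
  Θ: −[ξ_2]_Θ − [S]_Θ + [ψ]_Θ + 2·[q]_Θ = −(-1) − (-1) + (-2) + 2·(0) = 0
Net dimensions [M⁻² L⁻⁴ T⁻⁴] ≠ [1] — not dimensionless.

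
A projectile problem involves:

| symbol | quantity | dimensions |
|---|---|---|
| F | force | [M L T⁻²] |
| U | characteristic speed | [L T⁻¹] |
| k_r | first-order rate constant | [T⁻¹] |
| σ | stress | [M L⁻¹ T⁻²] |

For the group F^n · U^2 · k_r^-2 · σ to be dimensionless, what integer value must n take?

Balance the M exponent: (1)·n from F, plus 2·(0) − 2·(0) + (1) = 1 from the rest, must sum to zero.
n + 1 = 0, so n = -1.

-1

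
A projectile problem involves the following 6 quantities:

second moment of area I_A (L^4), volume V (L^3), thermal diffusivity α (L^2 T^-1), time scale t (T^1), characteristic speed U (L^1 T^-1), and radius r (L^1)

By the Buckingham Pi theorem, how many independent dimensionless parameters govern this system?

There are 6 variables and 2 base dimensions (L, T).
The dimension matrix has rank 2.
Independent dimensionless groups: 6 − 2 = 4.

4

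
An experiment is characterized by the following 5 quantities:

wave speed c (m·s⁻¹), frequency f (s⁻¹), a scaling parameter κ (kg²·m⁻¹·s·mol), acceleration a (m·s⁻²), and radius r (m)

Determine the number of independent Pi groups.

2

There are 5 variables and 4 base dimensions (M, L, T, N).
The dimension matrix has rank 3 (less than 4: the dimension vectors are linearly dependent).
Independent dimensionless groups: 5 − 3 = 2.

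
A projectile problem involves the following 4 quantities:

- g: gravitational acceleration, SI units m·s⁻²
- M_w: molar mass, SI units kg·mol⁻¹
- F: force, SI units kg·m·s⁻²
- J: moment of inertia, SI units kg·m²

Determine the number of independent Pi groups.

0

There are 4 variables and 4 base dimensions (M, L, T, N).
The dimension matrix has rank 4.
Independent dimensionless groups: 4 − 4 = 0.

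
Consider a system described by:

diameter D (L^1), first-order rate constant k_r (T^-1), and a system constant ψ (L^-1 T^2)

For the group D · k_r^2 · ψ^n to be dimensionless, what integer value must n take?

1

Balance the L exponent: (-1)·n from ψ, plus (1) + 2·(0) = 1 from the rest, must sum to zero.
−n + 1 = 0, so n = 1.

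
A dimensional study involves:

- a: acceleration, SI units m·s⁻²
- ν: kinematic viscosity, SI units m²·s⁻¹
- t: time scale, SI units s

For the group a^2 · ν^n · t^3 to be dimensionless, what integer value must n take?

-1

Balance the L exponent: (2)·n from ν, plus 2·(1) + 3·(0) = 2 from the rest, must sum to zero.
2n + 2 = 0, so n = -1.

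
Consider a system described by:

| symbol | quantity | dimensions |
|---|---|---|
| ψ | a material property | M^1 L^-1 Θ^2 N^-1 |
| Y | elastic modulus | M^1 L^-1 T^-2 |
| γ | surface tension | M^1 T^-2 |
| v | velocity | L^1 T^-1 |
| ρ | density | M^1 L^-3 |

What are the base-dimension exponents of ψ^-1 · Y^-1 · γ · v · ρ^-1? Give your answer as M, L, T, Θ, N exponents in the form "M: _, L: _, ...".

Collect each base-dimension exponent across the product:
  M: −(1) − (1) + (1) + (0) − (1) = -2
  L: −(-1) − (-1) + (0) + (1) − (-3) = 6
  T: −(0) − (-2) + (-2) + (-1) − (0) = -1
  Θ: −(2) − (0) + (0) + (0) − (0) = -2
  N: −(-1) − (0) + (0) + (0) − (0) = 1
So the dimensions are [M⁻² L⁶ T⁻¹ Θ⁻² N].

M: -2, L: 6, T: -1, Θ: -2, N: 1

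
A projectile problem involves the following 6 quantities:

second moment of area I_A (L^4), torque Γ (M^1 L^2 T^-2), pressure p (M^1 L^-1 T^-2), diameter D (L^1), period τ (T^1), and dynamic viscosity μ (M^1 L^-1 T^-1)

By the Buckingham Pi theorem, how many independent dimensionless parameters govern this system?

There are 6 variables and 3 base dimensions (M, L, T).
The dimension matrix has rank 3.
Independent dimensionless groups: 6 − 3 = 3.

3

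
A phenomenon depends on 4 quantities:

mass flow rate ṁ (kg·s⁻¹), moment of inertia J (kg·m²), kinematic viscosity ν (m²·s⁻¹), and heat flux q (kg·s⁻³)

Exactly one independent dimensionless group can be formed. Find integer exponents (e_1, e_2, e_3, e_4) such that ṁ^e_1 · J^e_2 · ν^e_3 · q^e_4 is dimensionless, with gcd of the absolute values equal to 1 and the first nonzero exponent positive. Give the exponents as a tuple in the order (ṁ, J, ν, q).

(2, -1, 1, -1)

M: e_1·(1) + e_2·(1) + e_3·(0) + e_4·(1) = 0
L: e_1·(0) + e_2·(2) + e_3·(2) + e_4·(0) = 0
T: e_1·(-1) + e_2·(0) + e_3·(-1) + e_4·(-3) = 0
Solving this homogeneous linear system for the smallest-integer solution (first nonzero entry positive) gives (2, -1, 1, -1).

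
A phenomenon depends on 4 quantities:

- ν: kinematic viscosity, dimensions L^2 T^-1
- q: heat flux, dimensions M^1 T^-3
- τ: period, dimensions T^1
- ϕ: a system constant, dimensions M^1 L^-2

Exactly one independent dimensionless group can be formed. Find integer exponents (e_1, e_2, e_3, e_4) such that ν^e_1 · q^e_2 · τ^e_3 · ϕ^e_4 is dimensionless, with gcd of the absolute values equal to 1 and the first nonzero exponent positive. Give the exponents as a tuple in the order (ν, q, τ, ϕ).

(1, -1, -2, 1)

M: e_1·(0) + e_2·(1) + e_3·(0) + e_4·(1) = 0
L: e_1·(2) + e_2·(0) + e_3·(0) + e_4·(-2) = 0
T: e_1·(-1) + e_2·(-3) + e_3·(1) + e_4·(0) = 0
Solving this homogeneous linear system for the smallest-integer solution (first nonzero entry positive) gives (1, -1, -2, 1).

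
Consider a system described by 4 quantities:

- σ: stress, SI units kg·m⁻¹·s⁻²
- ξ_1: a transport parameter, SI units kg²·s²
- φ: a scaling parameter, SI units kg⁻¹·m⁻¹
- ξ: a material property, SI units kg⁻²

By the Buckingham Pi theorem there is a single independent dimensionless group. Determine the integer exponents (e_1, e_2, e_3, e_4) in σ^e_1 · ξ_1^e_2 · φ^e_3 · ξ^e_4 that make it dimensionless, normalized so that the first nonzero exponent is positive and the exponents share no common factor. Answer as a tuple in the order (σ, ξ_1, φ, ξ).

M: e_1·(1) + e_2·(2) + e_3·(-1) + e_4·(-2) = 0
L: e_1·(-1) + e_2·(0) + e_3·(-1) + e_4·(0) = 0
T: e_1·(-2) + e_2·(2) + e_3·(0) + e_4·(0) = 0
Solving this homogeneous linear system for the smallest-integer solution (first nonzero entry positive) gives (1, 1, -1, 2).

(1, 1, -1, 2)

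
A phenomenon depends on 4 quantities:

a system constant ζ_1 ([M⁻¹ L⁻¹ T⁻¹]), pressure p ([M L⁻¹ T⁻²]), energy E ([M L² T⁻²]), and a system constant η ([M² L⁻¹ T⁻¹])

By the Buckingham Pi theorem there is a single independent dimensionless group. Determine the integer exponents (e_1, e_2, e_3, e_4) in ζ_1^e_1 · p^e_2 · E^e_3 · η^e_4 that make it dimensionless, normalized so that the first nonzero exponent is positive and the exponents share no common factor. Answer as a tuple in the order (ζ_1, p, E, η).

(3, -4, 1, 3)

M: e_1·(-1) + e_2·(1) + e_3·(1) + e_4·(2) = 0
L: e_1·(-1) + e_2·(-1) + e_3·(2) + e_4·(-1) = 0
T: e_1·(-1) + e_2·(-2) + e_3·(-2) + e_4·(-1) = 0
Solving this homogeneous linear system for the smallest-integer solution (first nonzero entry positive) gives (3, -4, 1, 3).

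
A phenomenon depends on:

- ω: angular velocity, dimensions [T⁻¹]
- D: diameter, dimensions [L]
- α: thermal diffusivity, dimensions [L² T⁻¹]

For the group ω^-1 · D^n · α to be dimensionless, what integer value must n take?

-2

Balance the L exponent: (1)·n from D, plus −(0) + (2) = 2 from the rest, must sum to zero.
n + 2 = 0, so n = -2.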